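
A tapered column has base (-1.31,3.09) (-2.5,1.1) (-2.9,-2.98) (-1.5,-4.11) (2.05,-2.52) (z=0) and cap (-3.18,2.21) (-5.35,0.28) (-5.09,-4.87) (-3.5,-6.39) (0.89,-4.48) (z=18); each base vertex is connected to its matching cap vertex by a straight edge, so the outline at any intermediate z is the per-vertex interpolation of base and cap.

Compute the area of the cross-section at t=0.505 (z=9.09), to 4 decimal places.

Cross-section at t=0.505: each vertex is (1-t)·p0[i] + t·p1[i].
  v1: (1-0.505)·(-1.31,3.09) + 0.505·(-3.18,2.21) = (-2.2544,2.6456)
  v2: (1-0.505)·(-2.5,1.1) + 0.505·(-5.35,0.28) = (-3.9392,0.6859)
  v3: (1-0.505)·(-2.9,-2.98) + 0.505·(-5.09,-4.87) = (-4.0060,-3.9345)
  v4: (1-0.505)·(-1.5,-4.11) + 0.505·(-3.5,-6.39) = (-2.5100,-5.2614)
  v5: (1-0.505)·(2.05,-2.52) + 0.505·(0.89,-4.48) = (1.4642,-3.5098)
Shoelace sum Σ(x_i·y_{i+1} − x_{i+1}·y_i):
  i=1: -2.2544·0.6859 − -3.9392·2.6456 = +8.8754 (running +8.8754)
  i=2: -3.9392·-3.9345 − -4.0060·0.6859 = +18.2465 (running +27.1219)
  i=3: -4.0060·-5.2614 − -2.5100·-3.9345 = +11.2014 (running +38.3233)
  i=4: -2.5100·-3.5098 − 1.4642·-5.2614 = +16.5133 (running +54.8367)
  i=5: 1.4642·2.6456 − -2.2544·-3.5098 = -4.0386 (running +50.7980)
Area = |Σ|/2 = |50.7980|/2 = 25.3990

Area at t=0.505: 25.3990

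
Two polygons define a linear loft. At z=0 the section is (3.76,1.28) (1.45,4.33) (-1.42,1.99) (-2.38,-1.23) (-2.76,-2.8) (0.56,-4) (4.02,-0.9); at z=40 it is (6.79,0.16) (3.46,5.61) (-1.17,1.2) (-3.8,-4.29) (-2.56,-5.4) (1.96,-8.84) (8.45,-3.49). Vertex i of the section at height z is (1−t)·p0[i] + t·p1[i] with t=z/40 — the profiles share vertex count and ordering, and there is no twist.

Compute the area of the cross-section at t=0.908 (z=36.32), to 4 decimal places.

Cross-section at t=0.908: each vertex is (1-t)·p0[i] + t·p1[i].
  v1: (1-0.908)·(3.76,1.28) + 0.908·(6.79,0.16) = (6.5112,0.2630)
  v2: (1-0.908)·(1.45,4.33) + 0.908·(3.46,5.61) = (3.2751,5.4922)
  v3: (1-0.908)·(-1.42,1.99) + 0.908·(-1.17,1.2) = (-1.1930,1.2727)
  v4: (1-0.908)·(-2.38,-1.23) + 0.908·(-3.8,-4.29) = (-3.6694,-4.0085)
  v5: (1-0.908)·(-2.76,-2.8) + 0.908·(-2.56,-5.4) = (-2.5784,-5.1608)
  v6: (1-0.908)·(0.56,-4) + 0.908·(1.96,-8.84) = (1.8312,-8.3947)
  v7: (1-0.908)·(4.02,-0.9) + 0.908·(8.45,-3.49) = (8.0424,-3.2517)
Shoelace sum Σ(x_i·y_{i+1} − x_{i+1}·y_i):
  i=1: 6.5112·5.4922 − 3.2751·0.2630 = +34.8998 (running +34.8998)
  i=2: 3.2751·1.2727 − -1.1930·5.4922 = +10.7204 (running +45.6202)
  i=3: -1.1930·-4.0085 − -3.6694·1.2727 = +9.4520 (running +55.0722)
  i=4: -3.6694·-5.1608 − -2.5784·-4.0085 = +8.6014 (running +63.6736)
  i=5: -2.5784·-8.3947 − 1.8312·-5.1608 = +31.0954 (running +94.7690)
  i=6: 1.8312·-3.2517 − 8.0424·-8.3947 = +61.5595 (running +156.3285)
  i=7: 8.0424·0.2630 − 6.5112·-3.2517 = +23.2882 (running +179.6167)
Area = |Σ|/2 = |179.6167|/2 = 89.8083

Area at t=0.908: 89.8083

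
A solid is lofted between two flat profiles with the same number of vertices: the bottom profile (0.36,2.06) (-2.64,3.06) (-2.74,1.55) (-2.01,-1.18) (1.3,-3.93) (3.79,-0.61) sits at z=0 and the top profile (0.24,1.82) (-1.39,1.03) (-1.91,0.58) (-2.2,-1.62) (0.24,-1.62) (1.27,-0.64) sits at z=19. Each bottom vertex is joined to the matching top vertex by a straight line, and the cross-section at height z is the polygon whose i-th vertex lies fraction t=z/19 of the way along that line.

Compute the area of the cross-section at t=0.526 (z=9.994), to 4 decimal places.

Area at t=0.526: 15.1759

Cross-section at t=0.526: each vertex is (1-t)·p0[i] + t·p1[i].
  v1: (1-0.526)·(0.36,2.06) + 0.526·(0.24,1.82) = (0.2969,1.9338)
  v2: (1-0.526)·(-2.64,3.06) + 0.526·(-1.39,1.03) = (-1.9825,1.9922)
  v3: (1-0.526)·(-2.74,1.55) + 0.526·(-1.91,0.58) = (-2.3034,1.0398)
  v4: (1-0.526)·(-2.01,-1.18) + 0.526·(-2.2,-1.62) = (-2.1099,-1.4114)
  v5: (1-0.526)·(1.3,-3.93) + 0.526·(0.24,-1.62) = (0.7424,-2.7149)
  v6: (1-0.526)·(3.79,-0.61) + 0.526·(1.27,-0.64) = (2.4645,-0.6258)
Shoelace sum Σ(x_i·y_{i+1} − x_{i+1}·y_i):
  i=1: 0.2969·1.9922 − -1.9825·1.9338 = +4.4251 (running +4.4251)
  i=2: -1.9825·1.0398 − -2.3034·1.9922 = +2.5276 (running +6.9527)
  i=3: -2.3034·-1.4114 − -2.1099·1.0398 = +5.4450 (running +12.3977)
  i=4: -2.1099·-2.7149 − 0.7424·-1.4114 = +6.7763 (running +19.1740)
  i=5: 0.7424·-0.6258 − 2.4645·-2.7149 = +6.2263 (running +25.4003)
  i=6: 2.4645·1.9338 − 0.2969·-0.6258 = +4.9515 (running +30.3518)
Area = |Σ|/2 = |30.3518|/2 = 15.1759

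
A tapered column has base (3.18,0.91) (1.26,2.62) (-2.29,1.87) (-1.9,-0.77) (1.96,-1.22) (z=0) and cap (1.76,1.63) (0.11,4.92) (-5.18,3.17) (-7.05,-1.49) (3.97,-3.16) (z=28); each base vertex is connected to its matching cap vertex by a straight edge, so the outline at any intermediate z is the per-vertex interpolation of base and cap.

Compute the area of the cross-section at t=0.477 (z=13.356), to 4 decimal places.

Cross-section at t=0.477: each vertex is (1-t)·p0[i] + t·p1[i].
  v1: (1-0.477)·(3.18,0.91) + 0.477·(1.76,1.63) = (2.5027,1.2534)
  v2: (1-0.477)·(1.26,2.62) + 0.477·(0.11,4.92) = (0.7115,3.7171)
  v3: (1-0.477)·(-2.29,1.87) + 0.477·(-5.18,3.17) = (-3.6685,2.4901)
  v4: (1-0.477)·(-1.9,-0.77) + 0.477·(-7.05,-1.49) = (-4.3566,-1.1134)
  v5: (1-0.477)·(1.96,-1.22) + 0.477·(3.97,-3.16) = (2.9188,-2.1454)
Shoelace sum Σ(x_i·y_{i+1} − x_{i+1}·y_i):
  i=1: 2.5027·3.7171 − 0.7115·1.2534 = +8.4109 (running +8.4109)
  i=2: 0.7115·2.4901 − -3.6685·3.7171 = +15.4079 (running +23.8188)
  i=3: -3.6685·-1.1134 − -4.3566·2.4901 = +14.9329 (running +38.7517)
  i=4: -4.3566·-2.1454 − 2.9188·-1.1134 = +12.5963 (running +51.3480)
  i=5: 2.9188·1.2534 − 2.5027·-2.1454 = +9.0277 (running +60.3757)
Area = |Σ|/2 = |60.3757|/2 = 30.1878

Area at t=0.477: 30.1878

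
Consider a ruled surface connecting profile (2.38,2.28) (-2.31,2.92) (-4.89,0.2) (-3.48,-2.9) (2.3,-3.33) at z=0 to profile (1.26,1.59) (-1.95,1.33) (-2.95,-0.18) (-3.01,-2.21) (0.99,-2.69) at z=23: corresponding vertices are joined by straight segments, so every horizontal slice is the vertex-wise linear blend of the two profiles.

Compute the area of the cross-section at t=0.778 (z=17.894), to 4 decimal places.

Area at t=0.778: 19.0024

Cross-section at t=0.778: each vertex is (1-t)·p0[i] + t·p1[i].
  v1: (1-0.778)·(2.38,2.28) + 0.778·(1.26,1.59) = (1.5086,1.7432)
  v2: (1-0.778)·(-2.31,2.92) + 0.778·(-1.95,1.33) = (-2.0299,1.6830)
  v3: (1-0.778)·(-4.89,0.2) + 0.778·(-2.95,-0.18) = (-3.3807,-0.0956)
  v4: (1-0.778)·(-3.48,-2.9) + 0.778·(-3.01,-2.21) = (-3.1143,-2.3632)
  v5: (1-0.778)·(2.3,-3.33) + 0.778·(0.99,-2.69) = (1.2808,-2.8321)
Shoelace sum Σ(x_i·y_{i+1} − x_{i+1}·y_i):
  i=1: 1.5086·1.6830 − -2.0299·1.7432 = +6.0775 (running +6.0775)
  i=2: -2.0299·-0.0956 − -3.3807·1.6830 = +5.8838 (running +11.9613)
  i=3: -3.3807·-2.3632 − -3.1143·-0.0956 = +7.6913 (running +19.6526)
  i=4: -3.1143·-2.8321 − 1.2808·-2.3632 = +11.8469 (running +31.4995)
  i=5: 1.2808·1.7432 − 1.5086·-2.8321 = +6.5053 (running +38.0047)
Area = |Σ|/2 = |38.0047|/2 = 19.0024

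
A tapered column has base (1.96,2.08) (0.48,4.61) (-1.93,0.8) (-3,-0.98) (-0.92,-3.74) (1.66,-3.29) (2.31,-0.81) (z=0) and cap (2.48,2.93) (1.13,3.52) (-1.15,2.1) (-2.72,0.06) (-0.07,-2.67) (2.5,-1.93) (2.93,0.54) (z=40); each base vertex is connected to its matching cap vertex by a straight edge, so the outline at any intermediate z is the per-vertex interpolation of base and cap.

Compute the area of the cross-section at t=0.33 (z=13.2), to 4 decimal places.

Area at t=0.33: 25.4957

Cross-section at t=0.33: each vertex is (1-t)·p0[i] + t·p1[i].
  v1: (1-0.33)·(1.96,2.08) + 0.33·(2.48,2.93) = (2.1316,2.3605)
  v2: (1-0.33)·(0.48,4.61) + 0.33·(1.13,3.52) = (0.6945,4.2503)
  v3: (1-0.33)·(-1.93,0.8) + 0.33·(-1.15,2.1) = (-1.6726,1.2290)
  v4: (1-0.33)·(-3,-0.98) + 0.33·(-2.72,0.06) = (-2.9076,-0.6368)
  v5: (1-0.33)·(-0.92,-3.74) + 0.33·(-0.07,-2.67) = (-0.6395,-3.3869)
  v6: (1-0.33)·(1.66,-3.29) + 0.33·(2.5,-1.93) = (1.9372,-2.8412)
  v7: (1-0.33)·(2.31,-0.81) + 0.33·(2.93,0.54) = (2.5146,-0.3645)
Shoelace sum Σ(x_i·y_{i+1} − x_{i+1}·y_i):
  i=1: 2.1316·4.2503 − 0.6945·2.3605 = +7.4206 (running +7.4206)
  i=2: 0.6945·1.2290 − -1.6726·4.2503 = +7.9626 (running +15.3832)
  i=3: -1.6726·-0.6368 − -2.9076·1.2290 = +4.6386 (running +20.0217)
  i=4: -2.9076·-3.3869 − -0.6395·-0.6368 = +9.4405 (running +29.4622)
  i=5: -0.6395·-2.8412 − 1.9372·-3.3869 = +8.3781 (running +37.8403)
  i=6: 1.9372·-0.3645 − 2.5146·-2.8412 = +6.4384 (running +44.2787)
  i=7: 2.5146·2.3605 − 2.1316·-0.3645 = +6.7127 (running +50.9913)
Area = |Σ|/2 = |50.9913|/2 = 25.4957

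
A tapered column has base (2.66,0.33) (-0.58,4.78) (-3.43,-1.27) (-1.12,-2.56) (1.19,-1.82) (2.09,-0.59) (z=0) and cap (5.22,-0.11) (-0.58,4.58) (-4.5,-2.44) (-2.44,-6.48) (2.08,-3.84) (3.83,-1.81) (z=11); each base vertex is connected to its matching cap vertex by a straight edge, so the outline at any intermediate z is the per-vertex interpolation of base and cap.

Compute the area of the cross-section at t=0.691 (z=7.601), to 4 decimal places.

Cross-section at t=0.691: each vertex is (1-t)·p0[i] + t·p1[i].
  v1: (1-0.691)·(2.66,0.33) + 0.691·(5.22,-0.11) = (4.4290,0.0260)
  v2: (1-0.691)·(-0.58,4.78) + 0.691·(-0.58,4.58) = (-0.5800,4.6418)
  v3: (1-0.691)·(-3.43,-1.27) + 0.691·(-4.5,-2.44) = (-4.1694,-2.0785)
  v4: (1-0.691)·(-1.12,-2.56) + 0.691·(-2.44,-6.48) = (-2.0321,-5.2687)
  v5: (1-0.691)·(1.19,-1.82) + 0.691·(2.08,-3.84) = (1.8050,-3.2158)
  v6: (1-0.691)·(2.09,-0.59) + 0.691·(3.83,-1.81) = (3.2923,-1.4330)
Shoelace sum Σ(x_i·y_{i+1} − x_{i+1}·y_i):
  i=1: 4.4290·4.6418 − -0.5800·0.0260 = +20.5734 (running +20.5734)
  i=2: -0.5800·-2.0785 − -4.1694·4.6418 = +20.5589 (running +41.1323)
  i=3: -4.1694·-5.2687 − -2.0321·-2.0785 = +17.7435 (running +58.8758)
  i=4: -2.0321·-3.2158 − 1.8050·-5.2687 = +16.0449 (running +74.9208)
  i=5: 1.8050·-1.4330 − 3.2923·-3.2158 = +8.0010 (running +82.9217)
  i=6: 3.2923·0.0260 − 4.4290·-1.4330 = +6.4323 (running +89.3540)
Area = |Σ|/2 = |89.3540|/2 = 44.6770

Area at t=0.691: 44.6770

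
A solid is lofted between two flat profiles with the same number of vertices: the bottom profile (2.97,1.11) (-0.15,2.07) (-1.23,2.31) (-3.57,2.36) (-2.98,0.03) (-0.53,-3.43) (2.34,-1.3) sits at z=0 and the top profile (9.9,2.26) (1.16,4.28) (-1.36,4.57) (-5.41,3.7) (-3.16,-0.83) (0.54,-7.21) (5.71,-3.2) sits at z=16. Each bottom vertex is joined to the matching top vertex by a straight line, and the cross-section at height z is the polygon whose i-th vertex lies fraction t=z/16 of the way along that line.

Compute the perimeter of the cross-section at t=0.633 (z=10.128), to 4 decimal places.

Perimeter at t=0.633: 33.2993

Cross-section at t=0.633: each vertex is (1-t)·p0[i] + t·p1[i].
  v1: (1-0.633)·(2.97,1.11) + 0.633·(9.9,2.26) = (7.3567,1.8379)
  v2: (1-0.633)·(-0.15,2.07) + 0.633·(1.16,4.28) = (0.6792,3.4689)
  v3: (1-0.633)·(-1.23,2.31) + 0.633·(-1.36,4.57) = (-1.3123,3.7406)
  v4: (1-0.633)·(-3.57,2.36) + 0.633·(-5.41,3.7) = (-4.7347,3.2082)
  v5: (1-0.633)·(-2.98,0.03) + 0.633·(-3.16,-0.83) = (-3.0939,-0.5144)
  v6: (1-0.633)·(-0.53,-3.43) + 0.633·(0.54,-7.21) = (0.1473,-5.8227)
  v7: (1-0.633)·(2.34,-1.3) + 0.633·(5.71,-3.2) = (4.4732,-2.5027)
Perimeter = Σ |v_{i+1} − v_i|:
  edge 1→2: √(-6.6775² + 1.6310²) = 6.8738 (running 6.8738)
  edge 2→3: √(-1.9915² + 0.2717²) = 2.0100 (running 8.8837)
  edge 3→4: √(-3.4224² + -0.5324²) = 3.4636 (running 12.3473)
  edge 4→5: √(1.6408² + -3.7226²) = 4.0682 (running 16.4155)
  edge 5→6: √(3.2412² + -5.3084²) = 6.2197 (running 22.6351)
  edge 6→7: √(4.3259² + 3.3200²) = 5.4531 (running 28.0882)
  edge 7→1: √(2.8835² + 4.3407²) = 5.2111 (running 33.2993)
Perimeter = 33.2993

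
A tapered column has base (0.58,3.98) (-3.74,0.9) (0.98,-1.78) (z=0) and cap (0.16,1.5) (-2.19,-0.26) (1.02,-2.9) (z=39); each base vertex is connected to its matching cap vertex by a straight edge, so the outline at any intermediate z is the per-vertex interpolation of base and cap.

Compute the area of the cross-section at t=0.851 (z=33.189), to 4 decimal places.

Area at t=0.851: 6.8579

Cross-section at t=0.851: each vertex is (1-t)·p0[i] + t·p1[i].
  v1: (1-0.851)·(0.58,3.98) + 0.851·(0.16,1.5) = (0.2226,1.8695)
  v2: (1-0.851)·(-3.74,0.9) + 0.851·(-2.19,-0.26) = (-2.4209,-0.0872)
  v3: (1-0.851)·(0.98,-1.78) + 0.851·(1.02,-2.9) = (1.0140,-2.7331)
Shoelace sum Σ(x_i·y_{i+1} − x_{i+1}·y_i):
  i=1: 0.2226·-0.0872 − -2.4209·1.8695 = +4.5066 (running +4.5066)
  i=2: -2.4209·-2.7331 − 1.0140·-0.0872 = +6.7051 (running +11.2117)
  i=3: 1.0140·1.8695 − 0.2226·-2.7331 = +2.5041 (running +13.7159)
Area = |Σ|/2 = |13.7159|/2 = 6.8579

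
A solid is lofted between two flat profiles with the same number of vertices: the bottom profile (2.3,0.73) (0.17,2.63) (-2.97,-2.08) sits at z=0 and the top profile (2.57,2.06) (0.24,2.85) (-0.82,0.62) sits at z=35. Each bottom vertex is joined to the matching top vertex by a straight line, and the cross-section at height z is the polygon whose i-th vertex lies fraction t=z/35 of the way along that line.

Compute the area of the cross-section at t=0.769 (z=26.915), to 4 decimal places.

Cross-section at t=0.769: each vertex is (1-t)·p0[i] + t·p1[i].
  v1: (1-0.769)·(2.3,0.73) + 0.769·(2.57,2.06) = (2.5076,1.7528)
  v2: (1-0.769)·(0.17,2.63) + 0.769·(0.24,2.85) = (0.2238,2.7992)
  v3: (1-0.769)·(-2.97,-2.08) + 0.769·(-0.82,0.62) = (-1.3167,-0.0037)
Shoelace sum Σ(x_i·y_{i+1} − x_{i+1}·y_i):
  i=1: 2.5076·2.7992 − 0.2238·1.7528 = +6.6270 (running +6.6270)
  i=2: 0.2238·-0.0037 − -1.3167·2.7992 = +3.6847 (running +10.3117)
  i=3: -1.3167·1.7528 − 2.5076·-0.0037 = -2.2985 (running +8.0132)
Area = |Σ|/2 = |8.0132|/2 = 4.0066

Area at t=0.769: 4.0066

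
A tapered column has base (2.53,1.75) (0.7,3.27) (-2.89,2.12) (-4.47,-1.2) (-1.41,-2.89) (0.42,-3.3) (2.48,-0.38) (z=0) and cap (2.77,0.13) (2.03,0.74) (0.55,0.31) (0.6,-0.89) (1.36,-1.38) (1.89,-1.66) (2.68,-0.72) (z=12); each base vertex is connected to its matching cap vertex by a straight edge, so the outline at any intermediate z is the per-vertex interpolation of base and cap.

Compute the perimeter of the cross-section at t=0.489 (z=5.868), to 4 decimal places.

Cross-section at t=0.489: each vertex is (1-t)·p0[i] + t·p1[i].
  v1: (1-0.489)·(2.53,1.75) + 0.489·(2.77,0.13) = (2.6474,0.9578)
  v2: (1-0.489)·(0.7,3.27) + 0.489·(2.03,0.74) = (1.3504,2.0328)
  v3: (1-0.489)·(-2.89,2.12) + 0.489·(0.55,0.31) = (-1.2078,1.2349)
  v4: (1-0.489)·(-4.47,-1.2) + 0.489·(0.6,-0.89) = (-1.9908,-1.0484)
  v5: (1-0.489)·(-1.41,-2.89) + 0.489·(1.36,-1.38) = (-0.0555,-2.1516)
  v6: (1-0.489)·(0.42,-3.3) + 0.489·(1.89,-1.66) = (1.1388,-2.4980)
  v7: (1-0.489)·(2.48,-0.38) + 0.489·(2.68,-0.72) = (2.5778,-0.5463)
Perimeter = Σ |v_{i+1} − v_i|:
  edge 1→2: √(-1.2970² + 1.0750²) = 1.6846 (running 1.6846)
  edge 2→3: √(-2.5582² + -0.7979²) = 2.6798 (running 4.3643)
  edge 3→4: √(-0.7829² + -2.2833²) = 2.4138 (running 6.7782)
  edge 4→5: √(1.9353² + -1.1032²) = 2.2277 (running 9.0058)
  edge 5→6: √(1.1943² + -0.3464²) = 1.2435 (running 10.2493)
  edge 6→7: √(1.4390² + 1.9518²) = 2.4249 (running 12.6742)
  edge 7→1: √(0.0696² + 1.5041²) = 1.5057 (running 14.1799)
Perimeter = 14.1799

Perimeter at t=0.489: 14.1799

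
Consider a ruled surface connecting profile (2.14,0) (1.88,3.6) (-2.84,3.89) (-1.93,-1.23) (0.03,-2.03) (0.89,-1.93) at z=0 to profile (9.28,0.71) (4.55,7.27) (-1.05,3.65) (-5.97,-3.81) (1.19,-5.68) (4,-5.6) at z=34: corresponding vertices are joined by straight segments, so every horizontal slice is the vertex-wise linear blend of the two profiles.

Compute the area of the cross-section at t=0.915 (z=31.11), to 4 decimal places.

Area at t=0.915: 101.7254

Cross-section at t=0.915: each vertex is (1-t)·p0[i] + t·p1[i].
  v1: (1-0.915)·(2.14,0) + 0.915·(9.28,0.71) = (8.6731,0.6496)
  v2: (1-0.915)·(1.88,3.6) + 0.915·(4.55,7.27) = (4.3230,6.9581)
  v3: (1-0.915)·(-2.84,3.89) + 0.915·(-1.05,3.65) = (-1.2022,3.6704)
  v4: (1-0.915)·(-1.93,-1.23) + 0.915·(-5.97,-3.81) = (-5.6266,-3.5907)
  v5: (1-0.915)·(0.03,-2.03) + 0.915·(1.19,-5.68) = (1.0914,-5.3697)
  v6: (1-0.915)·(0.89,-1.93) + 0.915·(4,-5.6) = (3.7357,-5.2880)
Shoelace sum Σ(x_i·y_{i+1} − x_{i+1}·y_i):
  i=1: 8.6731·6.9581 − 4.3230·0.6496 = +57.5394 (running +57.5394)
  i=2: 4.3230·3.6704 − -1.2022·6.9581 = +24.2319 (running +81.7713)
  i=3: -1.2022·-3.5907 − -5.6266·3.6704 = +24.9684 (running +106.7398)
  i=4: -5.6266·-5.3697 − 1.0914·-3.5907 = +34.1323 (running +140.8721)
  i=5: 1.0914·-5.2880 − 3.7357·-5.3697 = +14.2881 (running +155.1602)
  i=6: 3.7357·0.6496 − 8.6731·-5.2880 = +48.2907 (running +203.4509)
Area = |Σ|/2 = |203.4509|/2 = 101.7254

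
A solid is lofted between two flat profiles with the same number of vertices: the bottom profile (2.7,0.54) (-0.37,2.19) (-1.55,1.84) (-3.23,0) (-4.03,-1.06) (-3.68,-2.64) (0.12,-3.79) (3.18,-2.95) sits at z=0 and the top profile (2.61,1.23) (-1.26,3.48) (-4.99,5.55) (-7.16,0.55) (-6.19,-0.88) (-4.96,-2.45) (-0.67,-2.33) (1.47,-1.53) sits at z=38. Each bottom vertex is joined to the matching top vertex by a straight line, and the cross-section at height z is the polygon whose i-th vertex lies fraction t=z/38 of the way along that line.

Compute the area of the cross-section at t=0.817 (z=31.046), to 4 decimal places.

Cross-section at t=0.817: each vertex is (1-t)·p0[i] + t·p1[i].
  v1: (1-0.817)·(2.7,0.54) + 0.817·(2.61,1.23) = (2.6265,1.1037)
  v2: (1-0.817)·(-0.37,2.19) + 0.817·(-1.26,3.48) = (-1.0971,3.2439)
  v3: (1-0.817)·(-1.55,1.84) + 0.817·(-4.99,5.55) = (-4.3605,4.8711)
  v4: (1-0.817)·(-3.23,0) + 0.817·(-7.16,0.55) = (-6.4408,0.4494)
  v5: (1-0.817)·(-4.03,-1.06) + 0.817·(-6.19,-0.88) = (-5.7947,-0.9129)
  v6: (1-0.817)·(-3.68,-2.64) + 0.817·(-4.96,-2.45) = (-4.7258,-2.4848)
  v7: (1-0.817)·(0.12,-3.79) + 0.817·(-0.67,-2.33) = (-0.5254,-2.5972)
  v8: (1-0.817)·(3.18,-2.95) + 0.817·(1.47,-1.53) = (1.7829,-1.7899)
Shoelace sum Σ(x_i·y_{i+1} − x_{i+1}·y_i):
  i=1: 2.6265·3.2439 − -1.0971·1.1037 = +9.7310 (running +9.7310)
  i=2: -1.0971·4.8711 − -4.3605·3.2439 = +8.8009 (running +18.5319)
  i=3: -4.3605·0.4494 − -6.4408·4.8711 = +29.4143 (running +47.9462)
  i=4: -6.4408·-0.9129 − -5.7947·0.4494 = +8.4839 (running +56.4301)
  i=5: -5.7947·-2.4848 − -4.7258·-0.9129 = +10.0842 (running +66.5143)
  i=6: -4.7258·-2.5972 − -0.5254·-2.4848 = +10.9681 (running +77.4824)
  i=7: -0.5254·-1.7899 − 1.7829·-2.5972 = +5.5710 (running +83.0534)
  i=8: 1.7829·1.1037 − 2.6265·-1.7899 = +6.6689 (running +89.7223)
Area = |Σ|/2 = |89.7223|/2 = 44.8612

Area at t=0.817: 44.8612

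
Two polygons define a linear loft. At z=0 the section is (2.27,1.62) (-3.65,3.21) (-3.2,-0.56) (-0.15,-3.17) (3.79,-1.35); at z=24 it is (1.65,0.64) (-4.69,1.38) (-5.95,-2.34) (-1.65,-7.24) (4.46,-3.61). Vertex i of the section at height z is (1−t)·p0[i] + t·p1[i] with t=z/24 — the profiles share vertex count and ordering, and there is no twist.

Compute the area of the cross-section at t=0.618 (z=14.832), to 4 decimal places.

Cross-section at t=0.618: each vertex is (1-t)·p0[i] + t·p1[i].
  v1: (1-0.618)·(2.27,1.62) + 0.618·(1.65,0.64) = (1.8868,1.0144)
  v2: (1-0.618)·(-3.65,3.21) + 0.618·(-4.69,1.38) = (-4.2927,2.0791)
  v3: (1-0.618)·(-3.2,-0.56) + 0.618·(-5.95,-2.34) = (-4.8995,-1.6600)
  v4: (1-0.618)·(-0.15,-3.17) + 0.618·(-1.65,-7.24) = (-1.0770,-5.6853)
  v5: (1-0.618)·(3.79,-1.35) + 0.618·(4.46,-3.61) = (4.2041,-2.7467)
Shoelace sum Σ(x_i·y_{i+1} − x_{i+1}·y_i):
  i=1: 1.8868·2.0791 − -4.2927·1.0144 = +8.2772 (running +8.2772)
  i=2: -4.2927·-1.6600 − -4.8995·2.0791 = +17.3124 (running +25.5897)
  i=3: -4.8995·-5.6853 − -1.0770·-1.6600 = +26.0671 (running +51.6567)
  i=4: -1.0770·-2.7467 − 4.2041·-5.6853 = +26.8593 (running +78.5161)
  i=5: 4.2041·1.0144 − 1.8868·-2.7467 = +9.4470 (running +87.9631)
Area = |Σ|/2 = |87.9631|/2 = 43.9815

Area at t=0.618: 43.9815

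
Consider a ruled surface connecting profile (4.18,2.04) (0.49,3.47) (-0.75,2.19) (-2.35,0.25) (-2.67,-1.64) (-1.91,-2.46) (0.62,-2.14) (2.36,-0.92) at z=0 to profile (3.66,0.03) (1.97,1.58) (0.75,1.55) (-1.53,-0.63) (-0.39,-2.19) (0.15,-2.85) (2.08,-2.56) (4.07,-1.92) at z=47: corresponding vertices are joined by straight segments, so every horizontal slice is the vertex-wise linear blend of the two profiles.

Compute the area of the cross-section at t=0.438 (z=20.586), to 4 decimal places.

Area at t=0.438: 20.7594

Cross-section at t=0.438: each vertex is (1-t)·p0[i] + t·p1[i].
  v1: (1-0.438)·(4.18,2.04) + 0.438·(3.66,0.03) = (3.9522,1.1596)
  v2: (1-0.438)·(0.49,3.47) + 0.438·(1.97,1.58) = (1.1382,2.6422)
  v3: (1-0.438)·(-0.75,2.19) + 0.438·(0.75,1.55) = (-0.0930,1.9097)
  v4: (1-0.438)·(-2.35,0.25) + 0.438·(-1.53,-0.63) = (-1.9908,-0.1354)
  v5: (1-0.438)·(-2.67,-1.64) + 0.438·(-0.39,-2.19) = (-1.6714,-1.8809)
  v6: (1-0.438)·(-1.91,-2.46) + 0.438·(0.15,-2.85) = (-1.0077,-2.6308)
  v7: (1-0.438)·(0.62,-2.14) + 0.438·(2.08,-2.56) = (1.2595,-2.3240)
  v8: (1-0.438)·(2.36,-0.92) + 0.438·(4.07,-1.92) = (3.1090,-1.3580)
Shoelace sum Σ(x_i·y_{i+1} − x_{i+1}·y_i):
  i=1: 3.9522·2.6422 − 1.1382·1.1596 = +9.1226 (running +9.1226)
  i=2: 1.1382·1.9097 − -0.0930·2.6422 = +2.4194 (running +11.5420)
  i=3: -0.0930·-0.1354 − -1.9908·1.9097 = +3.8145 (running +15.3565)
  i=4: -1.9908·-1.8809 − -1.6714·-0.1354 = +3.5182 (running +18.8747)
  i=5: -1.6714·-2.6308 − -1.0077·-1.8809 = +2.5016 (running +21.3763)
  i=6: -1.0077·-2.3240 − 1.2595·-2.6308 = +5.6554 (running +27.0317)
  i=7: 1.2595·-1.3580 − 3.1090·-2.3240 = +5.5148 (running +32.5464)
  i=8: 3.1090·1.1596 − 3.9522·-1.3580 = +8.9724 (running +41.5188)
Area = |Σ|/2 = |41.5188|/2 = 20.7594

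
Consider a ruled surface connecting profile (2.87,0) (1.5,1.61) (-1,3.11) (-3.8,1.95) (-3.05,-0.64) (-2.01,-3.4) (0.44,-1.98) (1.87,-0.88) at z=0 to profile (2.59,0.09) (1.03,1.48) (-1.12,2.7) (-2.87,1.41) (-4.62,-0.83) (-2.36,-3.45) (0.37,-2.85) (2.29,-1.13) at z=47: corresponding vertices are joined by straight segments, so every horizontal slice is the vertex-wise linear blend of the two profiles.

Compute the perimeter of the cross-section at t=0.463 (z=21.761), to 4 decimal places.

Perimeter at t=0.463: 19.2027

Cross-section at t=0.463: each vertex is (1-t)·p0[i] + t·p1[i].
  v1: (1-0.463)·(2.87,0) + 0.463·(2.59,0.09) = (2.7404,0.0417)
  v2: (1-0.463)·(1.5,1.61) + 0.463·(1.03,1.48) = (1.2824,1.5498)
  v3: (1-0.463)·(-1,3.11) + 0.463·(-1.12,2.7) = (-1.0556,2.9202)
  v4: (1-0.463)·(-3.8,1.95) + 0.463·(-2.87,1.41) = (-3.3694,1.7000)
  v5: (1-0.463)·(-3.05,-0.64) + 0.463·(-4.62,-0.83) = (-3.7769,-0.7280)
  v6: (1-0.463)·(-2.01,-3.4) + 0.463·(-2.36,-3.45) = (-2.1720,-3.4231)
  v7: (1-0.463)·(0.44,-1.98) + 0.463·(0.37,-2.85) = (0.4076,-2.3828)
  v8: (1-0.463)·(1.87,-0.88) + 0.463·(2.29,-1.13) = (2.0645,-0.9957)
Perimeter = Σ |v_{i+1} − v_i|:
  edge 1→2: √(-1.4580² + 1.5081²) = 2.0977 (running 2.0977)
  edge 2→3: √(-2.3379² + 1.3704²) = 2.7100 (running 4.8076)
  edge 3→4: √(-2.3138² + -1.2202²) = 2.6159 (running 7.4235)
  edge 4→5: √(-0.4075² + -2.4280²) = 2.4619 (running 9.8854)
  edge 5→6: √(1.6049² + -2.6952²) = 3.1368 (running 13.0222)
  edge 6→7: √(2.5796² + 1.0403²) = 2.7815 (running 15.8037)
  edge 7→8: √(1.6569² + 1.3871²) = 2.1608 (running 17.9645)
  edge 8→1: √(0.6759² + 1.0374²) = 1.2382 (running 19.2027)
Perimeter = 19.2027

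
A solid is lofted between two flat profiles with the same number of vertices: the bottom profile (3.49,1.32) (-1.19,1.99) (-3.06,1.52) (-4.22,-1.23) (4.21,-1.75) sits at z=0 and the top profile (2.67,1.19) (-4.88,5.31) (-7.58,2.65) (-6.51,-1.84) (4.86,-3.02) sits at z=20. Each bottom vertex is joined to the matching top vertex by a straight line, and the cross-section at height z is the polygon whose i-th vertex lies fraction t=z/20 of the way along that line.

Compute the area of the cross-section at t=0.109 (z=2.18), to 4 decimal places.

Cross-section at t=0.109: each vertex is (1-t)·p0[i] + t·p1[i].
  v1: (1-0.109)·(3.49,1.32) + 0.109·(2.67,1.19) = (3.4006,1.3058)
  v2: (1-0.109)·(-1.19,1.99) + 0.109·(-4.88,5.31) = (-1.5922,2.3519)
  v3: (1-0.109)·(-3.06,1.52) + 0.109·(-7.58,2.65) = (-3.5527,1.6432)
  v4: (1-0.109)·(-4.22,-1.23) + 0.109·(-6.51,-1.84) = (-4.4696,-1.2965)
  v5: (1-0.109)·(4.21,-1.75) + 0.109·(4.86,-3.02) = (4.2809,-1.8884)
Shoelace sum Σ(x_i·y_{i+1} − x_{i+1}·y_i):
  i=1: 3.4006·2.3519 − -1.5922·1.3058 = +10.0770 (running +10.0770)
  i=2: -1.5922·1.6432 − -3.5527·2.3519 = +5.7392 (running +15.8162)
  i=3: -3.5527·-1.2965 − -4.4696·1.6432 = +11.9503 (running +27.7666)
  i=4: -4.4696·-1.8884 − 4.2809·-1.2965 = +13.9906 (running +41.7572)
  i=5: 4.2809·1.3058 − 3.4006·-1.8884 = +12.0119 (running +53.7691)
Area = |Σ|/2 = |53.7691|/2 = 26.8845

Area at t=0.109: 26.8845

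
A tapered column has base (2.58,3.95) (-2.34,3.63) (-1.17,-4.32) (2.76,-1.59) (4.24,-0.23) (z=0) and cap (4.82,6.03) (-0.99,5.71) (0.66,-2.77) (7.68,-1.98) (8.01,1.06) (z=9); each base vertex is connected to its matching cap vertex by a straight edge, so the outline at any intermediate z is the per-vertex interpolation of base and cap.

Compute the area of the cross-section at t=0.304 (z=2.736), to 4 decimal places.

Area at t=0.304: 42.1280

Cross-section at t=0.304: each vertex is (1-t)·p0[i] + t·p1[i].
  v1: (1-0.304)·(2.58,3.95) + 0.304·(4.82,6.03) = (3.2610,4.5823)
  v2: (1-0.304)·(-2.34,3.63) + 0.304·(-0.99,5.71) = (-1.9296,4.2623)
  v3: (1-0.304)·(-1.17,-4.32) + 0.304·(0.66,-2.77) = (-0.6137,-3.8488)
  v4: (1-0.304)·(2.76,-1.59) + 0.304·(7.68,-1.98) = (4.2557,-1.7086)
  v5: (1-0.304)·(4.24,-0.23) + 0.304·(8.01,1.06) = (5.3861,0.1622)
Shoelace sum Σ(x_i·y_{i+1} − x_{i+1}·y_i):
  i=1: 3.2610·4.2623 − -1.9296·4.5823 = +22.7413 (running +22.7413)
  i=2: -1.9296·-3.8488 − -0.6137·4.2623 = +10.0423 (running +32.7836)
  i=3: -0.6137·-1.7086 − 4.2557·-3.8488 = +17.4278 (running +50.2114)
  i=4: 4.2557·0.1622 − 5.3861·-1.7086 = +9.8925 (running +60.1040)
  i=5: 5.3861·4.5823 − 3.2610·0.1622 = +24.1519 (running +84.2559)
Area = |Σ|/2 = |84.2559|/2 = 42.1280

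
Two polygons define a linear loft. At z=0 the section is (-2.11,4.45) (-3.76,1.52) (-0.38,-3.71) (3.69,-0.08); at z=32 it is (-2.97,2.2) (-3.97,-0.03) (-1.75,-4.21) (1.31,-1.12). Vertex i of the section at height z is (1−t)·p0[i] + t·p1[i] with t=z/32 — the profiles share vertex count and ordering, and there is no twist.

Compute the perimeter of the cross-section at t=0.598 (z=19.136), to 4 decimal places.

Perimeter at t=0.598: 19.1274

Cross-section at t=0.598: each vertex is (1-t)·p0[i] + t·p1[i].
  v1: (1-0.598)·(-2.11,4.45) + 0.598·(-2.97,2.2) = (-2.6243,3.1045)
  v2: (1-0.598)·(-3.76,1.52) + 0.598·(-3.97,-0.03) = (-3.8856,0.5931)
  v3: (1-0.598)·(-0.38,-3.71) + 0.598·(-1.75,-4.21) = (-1.1993,-4.0090)
  v4: (1-0.598)·(3.69,-0.08) + 0.598·(1.31,-1.12) = (2.2668,-0.7019)
Perimeter = Σ |v_{i+1} − v_i|:
  edge 1→2: √(-1.2613² + -2.5114²) = 2.8103 (running 2.8103)
  edge 2→3: √(2.6863² + -4.6021²) = 5.3288 (running 8.1391)
  edge 3→4: √(3.4660² + 3.3071²) = 4.7906 (running 12.9297)
  edge 4→1: √(-4.8910² + 3.8064²) = 6.1977 (running 19.1274)
Perimeter = 19.1274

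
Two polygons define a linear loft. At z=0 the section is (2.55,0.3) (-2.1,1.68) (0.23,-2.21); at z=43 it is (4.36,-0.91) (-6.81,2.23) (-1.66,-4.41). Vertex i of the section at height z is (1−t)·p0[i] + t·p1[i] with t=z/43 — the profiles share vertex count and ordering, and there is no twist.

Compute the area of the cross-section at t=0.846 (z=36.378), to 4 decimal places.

Area at t=0.846: 24.8336

Cross-section at t=0.846: each vertex is (1-t)·p0[i] + t·p1[i].
  v1: (1-0.846)·(2.55,0.3) + 0.846·(4.36,-0.91) = (4.0813,-0.7237)
  v2: (1-0.846)·(-2.1,1.68) + 0.846·(-6.81,2.23) = (-6.0847,2.1453)
  v3: (1-0.846)·(0.23,-2.21) + 0.846·(-1.66,-4.41) = (-1.3689,-4.0712)
Shoelace sum Σ(x_i·y_{i+1} − x_{i+1}·y_i):
  i=1: 4.0813·2.1453 − -6.0847·-0.7237 = +4.3523 (running +4.3523)
  i=2: -6.0847·-4.0712 − -1.3689·2.1453 = +27.7087 (running +32.0610)
  i=3: -1.3689·-0.7237 − 4.0813·-4.0712 = +17.6063 (running +49.6672)
Area = |Σ|/2 = |49.6672|/2 = 24.8336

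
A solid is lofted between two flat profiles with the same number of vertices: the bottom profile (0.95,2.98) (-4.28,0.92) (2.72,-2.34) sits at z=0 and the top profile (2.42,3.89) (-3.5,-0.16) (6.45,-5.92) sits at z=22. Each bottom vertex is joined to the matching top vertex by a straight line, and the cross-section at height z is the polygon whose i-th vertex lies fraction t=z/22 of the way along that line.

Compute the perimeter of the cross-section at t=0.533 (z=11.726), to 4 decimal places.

Perimeter at t=0.533: 24.4008

Cross-section at t=0.533: each vertex is (1-t)·p0[i] + t·p1[i].
  v1: (1-0.533)·(0.95,2.98) + 0.533·(2.42,3.89) = (1.7335,3.4650)
  v2: (1-0.533)·(-4.28,0.92) + 0.533·(-3.5,-0.16) = (-3.8643,0.3444)
  v3: (1-0.533)·(2.72,-2.34) + 0.533·(6.45,-5.92) = (4.7081,-4.2481)
Perimeter = Σ |v_{i+1} − v_i|:
  edge 1→2: √(-5.5978² + -3.1207²) = 6.4089 (running 6.4089)
  edge 2→3: √(8.5724² + -4.5925²) = 9.7250 (running 16.1339)
  edge 3→1: √(-2.9746² + 7.7132²) = 8.2669 (running 24.4008)
Perimeter = 24.4008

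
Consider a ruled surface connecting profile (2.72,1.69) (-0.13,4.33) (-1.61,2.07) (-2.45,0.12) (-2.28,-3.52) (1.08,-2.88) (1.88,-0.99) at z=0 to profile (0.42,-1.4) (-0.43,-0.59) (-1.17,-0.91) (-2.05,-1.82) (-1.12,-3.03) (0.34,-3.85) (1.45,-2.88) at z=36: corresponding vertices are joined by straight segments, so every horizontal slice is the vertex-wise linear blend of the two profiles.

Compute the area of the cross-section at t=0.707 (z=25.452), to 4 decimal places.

Area at t=0.707: 10.7698

Cross-section at t=0.707: each vertex is (1-t)·p0[i] + t·p1[i].
  v1: (1-0.707)·(2.72,1.69) + 0.707·(0.42,-1.4) = (1.0939,-0.4946)
  v2: (1-0.707)·(-0.13,4.33) + 0.707·(-0.43,-0.59) = (-0.3421,0.8516)
  v3: (1-0.707)·(-1.61,2.07) + 0.707·(-1.17,-0.91) = (-1.2989,-0.0369)
  v4: (1-0.707)·(-2.45,0.12) + 0.707·(-2.05,-1.82) = (-2.1672,-1.2516)
  v5: (1-0.707)·(-2.28,-3.52) + 0.707·(-1.12,-3.03) = (-1.4599,-3.1736)
  v6: (1-0.707)·(1.08,-2.88) + 0.707·(0.34,-3.85) = (0.5568,-3.5658)
  v7: (1-0.707)·(1.88,-0.99) + 0.707·(1.45,-2.88) = (1.5760,-2.3262)
Shoelace sum Σ(x_i·y_{i+1} − x_{i+1}·y_i):
  i=1: 1.0939·0.8516 − -0.3421·-0.4946 = +0.7623 (running +0.7623)
  i=2: -0.3421·-0.0369 − -1.2989·0.8516 = +1.1187 (running +1.8810)
  i=3: -1.2989·-1.2516 − -2.1672·-0.0369 = +1.5458 (running +3.4268)
  i=4: -2.1672·-3.1736 − -1.4599·-1.2516 = +5.0506 (running +8.4775)
  i=5: -1.4599·-3.5658 − 0.5568·-3.1736 = +6.9727 (running +15.4502)
  i=6: 0.5568·-2.3262 − 1.5760·-3.5658 = +4.3244 (running +19.7745)
  i=7: 1.5760·-0.4946 − 1.0939·-2.3262 = +1.7651 (running +21.5397)
Area = |Σ|/2 = |21.5397|/2 = 10.7698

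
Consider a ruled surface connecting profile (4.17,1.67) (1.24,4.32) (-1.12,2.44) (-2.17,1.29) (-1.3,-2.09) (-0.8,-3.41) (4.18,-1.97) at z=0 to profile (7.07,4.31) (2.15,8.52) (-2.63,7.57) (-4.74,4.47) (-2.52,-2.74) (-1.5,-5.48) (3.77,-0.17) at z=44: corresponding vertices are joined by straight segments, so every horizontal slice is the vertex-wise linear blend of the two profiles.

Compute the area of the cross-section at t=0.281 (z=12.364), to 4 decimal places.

Area at t=0.281: 47.6019

Cross-section at t=0.281: each vertex is (1-t)·p0[i] + t·p1[i].
  v1: (1-0.281)·(4.17,1.67) + 0.281·(7.07,4.31) = (4.9849,2.4118)
  v2: (1-0.281)·(1.24,4.32) + 0.281·(2.15,8.52) = (1.4957,5.5002)
  v3: (1-0.281)·(-1.12,2.44) + 0.281·(-2.63,7.57) = (-1.5443,3.8815)
  v4: (1-0.281)·(-2.17,1.29) + 0.281·(-4.74,4.47) = (-2.8922,2.1836)
  v5: (1-0.281)·(-1.3,-2.09) + 0.281·(-2.52,-2.74) = (-1.6428,-2.2727)
  v6: (1-0.281)·(-0.8,-3.41) + 0.281·(-1.5,-5.48) = (-0.9967,-3.9917)
  v7: (1-0.281)·(4.18,-1.97) + 0.281·(3.77,-0.17) = (4.0648,-1.4642)
Shoelace sum Σ(x_i·y_{i+1} − x_{i+1}·y_i):
  i=1: 4.9849·5.5002 − 1.4957·2.4118 = +23.8105 (running +23.8105)
  i=2: 1.4957·3.8815 − -1.5443·5.5002 = +14.2997 (running +38.1102)
  i=3: -1.5443·2.1836 − -2.8922·3.8815 = +7.8539 (running +45.9641)
  i=4: -2.8922·-2.2727 − -1.6428·2.1836 = +10.1601 (running +56.1242)
  i=5: -1.6428·-3.9917 − -0.9967·-2.2727 = +4.2924 (running +60.4167)
  i=6: -0.9967·-1.4642 − 4.0648·-3.9917 = +17.6847 (running +78.1013)
  i=7: 4.0648·2.4118 − 4.9849·-1.4642 = +17.1025 (running +95.2039)
Area = |Σ|/2 = |95.2039|/2 = 47.6019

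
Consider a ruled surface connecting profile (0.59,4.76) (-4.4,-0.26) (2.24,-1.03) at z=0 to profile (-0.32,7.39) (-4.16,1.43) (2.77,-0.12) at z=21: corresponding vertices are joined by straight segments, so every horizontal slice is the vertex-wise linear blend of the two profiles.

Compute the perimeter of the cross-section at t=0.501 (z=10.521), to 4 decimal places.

Perimeter at t=0.501: 20.9907

Cross-section at t=0.501: each vertex is (1-t)·p0[i] + t·p1[i].
  v1: (1-0.501)·(0.59,4.76) + 0.501·(-0.32,7.39) = (0.1341,6.0776)
  v2: (1-0.501)·(-4.4,-0.26) + 0.501·(-4.16,1.43) = (-4.2798,0.5867)
  v3: (1-0.501)·(2.24,-1.03) + 0.501·(2.77,-0.12) = (2.5055,-0.5741)
Perimeter = Σ |v_{i+1} − v_i|:
  edge 1→2: √(-4.4139² + -5.4909²) = 7.0450 (running 7.0450)
  edge 2→3: √(6.7853² + -1.1608²) = 6.8839 (running 13.9289)
  edge 3→1: √(-2.3714² + 6.6517²) = 7.0618 (running 20.9907)
Perimeter = 20.9907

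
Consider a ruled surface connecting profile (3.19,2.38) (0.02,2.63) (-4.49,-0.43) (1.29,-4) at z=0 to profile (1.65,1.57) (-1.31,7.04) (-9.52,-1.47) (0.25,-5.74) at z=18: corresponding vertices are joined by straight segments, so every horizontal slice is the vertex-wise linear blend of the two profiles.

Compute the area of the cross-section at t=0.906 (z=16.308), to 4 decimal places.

Cross-section at t=0.906: each vertex is (1-t)·p0[i] + t·p1[i].
  v1: (1-0.906)·(3.19,2.38) + 0.906·(1.65,1.57) = (1.7948,1.6461)
  v2: (1-0.906)·(0.02,2.63) + 0.906·(-1.31,7.04) = (-1.1850,6.6255)
  v3: (1-0.906)·(-4.49,-0.43) + 0.906·(-9.52,-1.47) = (-9.0472,-1.3722)
  v4: (1-0.906)·(1.29,-4) + 0.906·(0.25,-5.74) = (0.3478,-5.5764)
Shoelace sum Σ(x_i·y_{i+1} − x_{i+1}·y_i):
  i=1: 1.7948·6.6255 − -1.1850·1.6461 = +13.8418 (running +13.8418)
  i=2: -1.1850·-1.3722 − -9.0472·6.6255 = +61.5678 (running +75.4096)
  i=3: -9.0472·-5.5764 − 0.3478·-1.3722 = +50.9283 (running +126.3378)
  i=4: 0.3478·1.6461 − 1.7948·-5.5764 = +10.5808 (running +136.9187)
Area = |Σ|/2 = |136.9187|/2 = 68.4593

Area at t=0.906: 68.4593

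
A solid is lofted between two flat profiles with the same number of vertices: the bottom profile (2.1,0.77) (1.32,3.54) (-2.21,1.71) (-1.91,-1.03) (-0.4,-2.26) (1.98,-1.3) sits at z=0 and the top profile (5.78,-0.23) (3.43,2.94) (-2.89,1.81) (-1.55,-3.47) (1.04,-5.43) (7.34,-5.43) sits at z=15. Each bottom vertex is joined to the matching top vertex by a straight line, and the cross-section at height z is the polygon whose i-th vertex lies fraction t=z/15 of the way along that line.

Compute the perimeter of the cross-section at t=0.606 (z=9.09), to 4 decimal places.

Perimeter at t=0.606: 24.8334

Cross-section at t=0.606: each vertex is (1-t)·p0[i] + t·p1[i].
  v1: (1-0.606)·(2.1,0.77) + 0.606·(5.78,-0.23) = (4.3301,0.1640)
  v2: (1-0.606)·(1.32,3.54) + 0.606·(3.43,2.94) = (2.5987,3.1764)
  v3: (1-0.606)·(-2.21,1.71) + 0.606·(-2.89,1.81) = (-2.6221,1.7706)
  v4: (1-0.606)·(-1.91,-1.03) + 0.606·(-1.55,-3.47) = (-1.6918,-2.5086)
  v5: (1-0.606)·(-0.4,-2.26) + 0.606·(1.04,-5.43) = (0.4726,-4.1810)
  v6: (1-0.606)·(1.98,-1.3) + 0.606·(7.34,-5.43) = (5.2282,-3.8028)
Perimeter = Σ |v_{i+1} − v_i|:
  edge 1→2: √(-1.7314² + 3.0124²) = 3.4745 (running 3.4745)
  edge 2→3: √(-5.2207² + -1.4058²) = 5.4067 (running 8.8812)
  edge 3→4: √(0.9302² + -4.2792²) = 4.3792 (running 13.2604)
  edge 4→5: √(2.1645² + -1.6724²) = 2.7353 (running 15.9957)
  edge 5→6: √(4.7555² + 0.3782²) = 4.7705 (running 20.7662)
  edge 6→1: √(-0.8981² + 3.9668²) = 4.0672 (running 24.8334)
Perimeter = 24.8334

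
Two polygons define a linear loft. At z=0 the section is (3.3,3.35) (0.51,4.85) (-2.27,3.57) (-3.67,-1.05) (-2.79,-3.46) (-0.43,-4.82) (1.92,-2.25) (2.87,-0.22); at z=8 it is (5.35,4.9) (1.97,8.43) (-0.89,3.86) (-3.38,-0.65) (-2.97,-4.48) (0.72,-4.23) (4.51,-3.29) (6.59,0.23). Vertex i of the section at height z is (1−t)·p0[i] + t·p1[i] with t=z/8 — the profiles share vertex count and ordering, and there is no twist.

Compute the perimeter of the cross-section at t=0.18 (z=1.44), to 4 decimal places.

Perimeter at t=0.18: 27.0750

Cross-section at t=0.18: each vertex is (1-t)·p0[i] + t·p1[i].
  v1: (1-0.18)·(3.3,3.35) + 0.18·(5.35,4.9) = (3.6690,3.6290)
  v2: (1-0.18)·(0.51,4.85) + 0.18·(1.97,8.43) = (0.7728,5.4944)
  v3: (1-0.18)·(-2.27,3.57) + 0.18·(-0.89,3.86) = (-2.0216,3.6222)
  v4: (1-0.18)·(-3.67,-1.05) + 0.18·(-3.38,-0.65) = (-3.6178,-0.9780)
  v5: (1-0.18)·(-2.79,-3.46) + 0.18·(-2.97,-4.48) = (-2.8224,-3.6436)
  v6: (1-0.18)·(-0.43,-4.82) + 0.18·(0.72,-4.23) = (-0.2230,-4.7138)
  v7: (1-0.18)·(1.92,-2.25) + 0.18·(4.51,-3.29) = (2.3862,-2.4372)
  v8: (1-0.18)·(2.87,-0.22) + 0.18·(6.59,0.23) = (3.5396,-0.1390)
Perimeter = Σ |v_{i+1} − v_i|:
  edge 1→2: √(-2.8962² + 1.8654²) = 3.4450 (running 3.4450)
  edge 2→3: √(-2.7944² + -1.8722²) = 3.3636 (running 6.8086)
  edge 3→4: √(-1.5962² + -4.6002²) = 4.8693 (running 11.6778)
  edge 4→5: √(0.7954² + -2.6656²) = 2.7817 (running 14.4596)
  edge 5→6: √(2.5994² + -1.0702²) = 2.8111 (running 17.2706)
  edge 6→7: √(2.6092² + 2.2766²) = 3.4628 (running 20.7334)
  edge 7→8: √(1.1534² + 2.2982²) = 2.5714 (running 23.3048)
  edge 8→1: √(0.1294² + 3.7680²) = 3.7702 (running 27.0750)
Perimeter = 27.0750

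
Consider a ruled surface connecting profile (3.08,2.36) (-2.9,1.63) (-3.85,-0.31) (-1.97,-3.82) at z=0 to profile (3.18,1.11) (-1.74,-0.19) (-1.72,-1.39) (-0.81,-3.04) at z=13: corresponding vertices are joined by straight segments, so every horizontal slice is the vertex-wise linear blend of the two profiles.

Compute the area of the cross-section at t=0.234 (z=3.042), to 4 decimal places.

Area at t=0.234: 16.8493

Cross-section at t=0.234: each vertex is (1-t)·p0[i] + t·p1[i].
  v1: (1-0.234)·(3.08,2.36) + 0.234·(3.18,1.11) = (3.1034,2.0675)
  v2: (1-0.234)·(-2.9,1.63) + 0.234·(-1.74,-0.19) = (-2.6286,1.2041)
  v3: (1-0.234)·(-3.85,-0.31) + 0.234·(-1.72,-1.39) = (-3.3516,-0.5627)
  v4: (1-0.234)·(-1.97,-3.82) + 0.234·(-0.81,-3.04) = (-1.6986,-3.6375)
Shoelace sum Σ(x_i·y_{i+1} − x_{i+1}·y_i):
  i=1: 3.1034·1.2041 − -2.6286·2.0675 = +9.1714 (running +9.1714)
  i=2: -2.6286·-0.5627 − -3.3516·1.2041 = +5.5148 (running +14.6863)
  i=3: -3.3516·-3.6375 − -1.6986·-0.5627 = +11.2355 (running +25.9218)
  i=4: -1.6986·2.0675 − 3.1034·-3.6375 = +7.7768 (running +33.6985)
Area = |Σ|/2 = |33.6985|/2 = 16.8493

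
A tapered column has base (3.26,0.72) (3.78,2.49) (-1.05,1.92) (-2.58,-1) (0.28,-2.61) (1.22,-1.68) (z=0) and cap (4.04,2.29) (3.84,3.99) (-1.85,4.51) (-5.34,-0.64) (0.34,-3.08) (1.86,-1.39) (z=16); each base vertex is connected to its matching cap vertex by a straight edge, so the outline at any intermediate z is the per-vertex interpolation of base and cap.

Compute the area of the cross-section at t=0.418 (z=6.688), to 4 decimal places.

Cross-section at t=0.418: each vertex is (1-t)·p0[i] + t·p1[i].
  v1: (1-0.418)·(3.26,0.72) + 0.418·(4.04,2.29) = (3.5860,1.3763)
  v2: (1-0.418)·(3.78,2.49) + 0.418·(3.84,3.99) = (3.8051,3.1170)
  v3: (1-0.418)·(-1.05,1.92) + 0.418·(-1.85,4.51) = (-1.3844,3.0026)
  v4: (1-0.418)·(-2.58,-1) + 0.418·(-5.34,-0.64) = (-3.7337,-0.8495)
  v5: (1-0.418)·(0.28,-2.61) + 0.418·(0.34,-3.08) = (0.3051,-2.8065)
  v6: (1-0.418)·(1.22,-1.68) + 0.418·(1.86,-1.39) = (1.4875,-1.5588)
Shoelace sum Σ(x_i·y_{i+1} − x_{i+1}·y_i):
  i=1: 3.5860·3.1170 − 3.8051·1.3763 = +5.9409 (running +5.9409)
  i=2: 3.8051·3.0026 − -1.3844·3.1170 = +15.7404 (running +21.6813)
  i=3: -1.3844·-0.8495 − -3.7337·3.0026 = +12.3869 (running +34.0682)
  i=4: -3.7337·-2.8065 − 0.3051·-0.8495 = +10.7376 (running +44.8058)
  i=5: 0.3051·-1.5588 − 1.4875·-2.8065 = +3.6991 (running +48.5049)
  i=6: 1.4875·1.3763 − 3.5860·-1.5588 = +7.6371 (running +56.1420)
Area = |Σ|/2 = |56.1420|/2 = 28.0710

Area at t=0.418: 28.0710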